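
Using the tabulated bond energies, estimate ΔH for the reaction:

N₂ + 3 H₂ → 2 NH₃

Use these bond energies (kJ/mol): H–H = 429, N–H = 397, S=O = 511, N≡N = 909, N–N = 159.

Bonds broken (reactants):
  H–H: 3 × 429 = 1287
  N≡N: 1 × 909 = 909
  Σ(broken) = 2196 kJ
Bonds formed (products):
  N–H: 6 × 397 = 2382
  Σ(formed) = 2382 kJ
ΔH = Σ(broken) − Σ(formed) = 2196 − 2382 = −186 kJ

ΔH ≈ −186 kJ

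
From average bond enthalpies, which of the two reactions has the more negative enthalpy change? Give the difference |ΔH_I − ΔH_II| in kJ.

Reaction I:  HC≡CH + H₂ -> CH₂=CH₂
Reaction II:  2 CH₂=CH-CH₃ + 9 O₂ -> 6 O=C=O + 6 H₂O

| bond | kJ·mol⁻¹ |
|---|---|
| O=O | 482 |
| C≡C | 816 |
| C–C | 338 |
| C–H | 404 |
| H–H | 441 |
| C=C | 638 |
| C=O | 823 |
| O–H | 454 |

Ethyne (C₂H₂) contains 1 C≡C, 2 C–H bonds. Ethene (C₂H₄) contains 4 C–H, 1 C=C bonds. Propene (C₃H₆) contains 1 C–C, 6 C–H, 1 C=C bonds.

Reaction II, by 3997 kJ

Reaction I:
  Bonds broken (reactants):
    C≡C: 1 × 816 = 816
    C–H: 2 × 404 = 808
    H–H: 1 × 441 = 441
    Σ(broken) = 2065 kJ
  Bonds formed (products):
    C–H: 4 × 404 = 1616
    C=C: 1 × 638 = 638
    Σ(formed) = 2254 kJ
  ΔH_I = 2065 − 2254 = −189 kJ
Reaction II:
  Bonds broken (reactants):
    C–C: 2 × 338 = 676
    C–H: 12 × 404 = 4848
    C=C: 2 × 638 = 1276
    O=O: 9 × 482 = 4338
    Σ(broken) = 11138 kJ
  Bonds formed (products):
    C=O: 12 × 823 = 9876
    O–H: 12 × 454 = 5448
    Σ(formed) = 15324 kJ
  ΔH_II = 11138 − 15324 = −4186 kJ
ΔH_I − ΔH_II = +3997 kJ, so reaction II has the more negative ΔH; |ΔH_I − ΔH_II| = 3997 kJ.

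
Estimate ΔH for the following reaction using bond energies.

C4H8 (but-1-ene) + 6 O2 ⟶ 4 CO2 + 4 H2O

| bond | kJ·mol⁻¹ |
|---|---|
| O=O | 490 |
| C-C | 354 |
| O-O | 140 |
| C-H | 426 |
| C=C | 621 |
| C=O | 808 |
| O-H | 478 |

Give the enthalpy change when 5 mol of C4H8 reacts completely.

ΔH = −13055 kJ

Bonds broken (reactants):
  C-C: 2 × 354 = 708
  C-H: 8 × 426 = 3408
  C=C: 1 × 621 = 621
  O=O: 6 × 490 = 2940
  Σ(broken) = 7677 kJ
Bonds formed (products):
  C=O: 8 × 808 = 6464
  O-H: 8 × 478 = 3824
  Σ(formed) = 10288 kJ
ΔH = Σ(broken) − Σ(formed) = 7677 − 10288 = −2611 kJ
For 5× the reaction as written: 5 × (−2611) = −13055 kJ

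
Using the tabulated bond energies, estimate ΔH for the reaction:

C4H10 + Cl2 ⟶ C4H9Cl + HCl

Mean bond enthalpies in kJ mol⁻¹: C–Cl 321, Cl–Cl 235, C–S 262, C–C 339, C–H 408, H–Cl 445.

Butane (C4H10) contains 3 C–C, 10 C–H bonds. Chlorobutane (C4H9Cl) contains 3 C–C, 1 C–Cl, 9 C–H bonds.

ΔH ≈ −123 kJ

Bonds broken (reactants):
  C–C: 3 × 339 = 1017
  C–H: 10 × 408 = 4080
  Cl–Cl: 1 × 235 = 235
  Σ(broken) = 5332 kJ
Bonds formed (products):
  C–C: 3 × 339 = 1017
  C–Cl: 1 × 321 = 321
  C–H: 9 × 408 = 3672
  H–Cl: 1 × 445 = 445
  Σ(formed) = 5455 kJ
ΔH = Σ(broken) − Σ(formed) = 5332 − 5455 = −123 kJ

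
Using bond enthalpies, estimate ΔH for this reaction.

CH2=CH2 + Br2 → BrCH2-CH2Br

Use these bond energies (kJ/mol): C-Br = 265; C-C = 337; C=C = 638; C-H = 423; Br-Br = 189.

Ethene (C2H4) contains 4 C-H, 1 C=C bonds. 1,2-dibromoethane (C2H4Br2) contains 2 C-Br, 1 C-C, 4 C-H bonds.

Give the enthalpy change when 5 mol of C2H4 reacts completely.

ΔH = −200 kJ

Bonds broken (reactants):
  Br-Br: 1 × 189 = 189
  C-H: 4 × 423 = 1692
  C=C: 1 × 638 = 638
  Σ(broken) = 2519 kJ
Bonds formed (products):
  C-Br: 2 × 265 = 530
  C-C: 1 × 337 = 337
  C-H: 4 × 423 = 1692
  Σ(formed) = 2559 kJ
ΔH = Σ(broken) − Σ(formed) = 2519 − 2559 = −40 kJ
For 5× the reaction as written: 5 × (−40) = −200 kJ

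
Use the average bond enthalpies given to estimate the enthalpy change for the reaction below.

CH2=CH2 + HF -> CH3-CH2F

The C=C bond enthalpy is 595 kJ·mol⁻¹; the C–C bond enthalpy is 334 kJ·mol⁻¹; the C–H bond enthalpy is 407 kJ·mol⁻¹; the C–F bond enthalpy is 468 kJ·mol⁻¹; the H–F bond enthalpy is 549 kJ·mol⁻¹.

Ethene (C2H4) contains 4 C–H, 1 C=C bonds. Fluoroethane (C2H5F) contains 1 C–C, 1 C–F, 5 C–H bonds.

Bonds broken (reactants):
  C–H: 4 × 407 = 1628
  C=C: 1 × 595 = 595
  H–F: 1 × 549 = 549
  Σ(broken) = 2772 kJ
Bonds formed (products):
  C–C: 1 × 334 = 334
  C–F: 1 × 468 = 468
  C–H: 5 × 407 = 2035
  Σ(formed) = 2837 kJ
ΔH = Σ(broken) − Σ(formed) = 2772 − 2837 = −65 kJ

ΔH ≈ −65 kJ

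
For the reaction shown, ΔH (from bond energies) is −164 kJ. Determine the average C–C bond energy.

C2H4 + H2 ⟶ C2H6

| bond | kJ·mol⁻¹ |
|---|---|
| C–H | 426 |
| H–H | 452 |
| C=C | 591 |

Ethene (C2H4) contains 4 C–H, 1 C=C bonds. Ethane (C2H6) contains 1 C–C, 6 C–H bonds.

D(C–C) ≈ 355 kJ/mol

Let D be the C–C bond energy.
Σ(broken) = 4×426 + 1×591 + 1×452 = 2747
Σ(formed) = 1×D + 6×426 = 2556 + D
ΔH = Σ(broken) − Σ(formed) = (2747) − (2556 + D) = +191 − D
Setting this equal to −164 kJ gives D = 355 kJ/mol.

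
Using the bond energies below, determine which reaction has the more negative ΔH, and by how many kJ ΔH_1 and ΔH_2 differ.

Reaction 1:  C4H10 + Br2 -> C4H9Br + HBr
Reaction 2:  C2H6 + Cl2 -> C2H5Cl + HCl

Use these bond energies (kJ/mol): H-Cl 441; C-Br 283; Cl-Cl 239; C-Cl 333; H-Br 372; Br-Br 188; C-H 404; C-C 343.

Reaction 1:
  Bonds broken (reactants):
    Br-Br: 1 × 188 = 188
    C-C: 3 × 343 = 1029
    C-H: 10 × 404 = 4040
    Σ(broken) = 5257 kJ
  Bonds formed (products):
    C-Br: 1 × 283 = 283
    C-C: 3 × 343 = 1029
    C-H: 9 × 404 = 3636
    H-Br: 1 × 372 = 372
    Σ(formed) = 5320 kJ
  ΔH_1 = 5257 − 5320 = −63 kJ
Reaction 2:
  Bonds broken (reactants):
    C-C: 1 × 343 = 343
    C-H: 6 × 404 = 2424
    Cl-Cl: 1 × 239 = 239
    Σ(broken) = 3006 kJ
  Bonds formed (products):
    C-C: 1 × 343 = 343
    C-Cl: 1 × 333 = 333
    C-H: 5 × 404 = 2020
    H-Cl: 1 × 441 = 441
    Σ(formed) = 3137 kJ
  ΔH_2 = 3006 − 3137 = −131 kJ
ΔH_1 − ΔH_2 = +68 kJ, so reaction 2 has the more negative ΔH; |ΔH_1 − ΔH_2| = 68 kJ.

Reaction 2, by 68 kJ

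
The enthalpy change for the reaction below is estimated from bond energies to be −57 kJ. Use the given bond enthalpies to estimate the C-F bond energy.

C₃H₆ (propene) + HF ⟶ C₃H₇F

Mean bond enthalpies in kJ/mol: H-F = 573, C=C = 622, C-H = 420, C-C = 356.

D(C-F) ≈ 476 kJ/mol

Let D be the C-F bond energy.
Σ(broken) = 1×356 + 6×420 + 1×622 + 1×573 = 4071
Σ(formed) = 2×356 + 1×D + 7×420 = 3652 + D
ΔH = Σ(broken) − Σ(formed) = (4071) − (3652 + D) = +419 − D
Setting this equal to −57 kJ gives D = 476 kJ/mol.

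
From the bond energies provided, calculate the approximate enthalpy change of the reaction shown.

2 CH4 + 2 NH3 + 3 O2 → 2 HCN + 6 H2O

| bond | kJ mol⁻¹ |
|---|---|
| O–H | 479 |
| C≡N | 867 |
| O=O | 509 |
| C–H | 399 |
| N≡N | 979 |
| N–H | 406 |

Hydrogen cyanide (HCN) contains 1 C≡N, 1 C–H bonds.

Bonds broken (reactants):
  C–H: 8 × 399 = 3192
  N–H: 6 × 406 = 2436
  O=O: 3 × 509 = 1527
  Σ(broken) = 7155 kJ
Bonds formed (products):
  C≡N: 2 × 867 = 1734
  C–H: 2 × 399 = 798
  O–H: 12 × 479 = 5748
  Σ(formed) = 8280 kJ
ΔH = Σ(broken) − Σ(formed) = 7155 − 8280 = −1125 kJ

ΔH ≈ −1125 kJ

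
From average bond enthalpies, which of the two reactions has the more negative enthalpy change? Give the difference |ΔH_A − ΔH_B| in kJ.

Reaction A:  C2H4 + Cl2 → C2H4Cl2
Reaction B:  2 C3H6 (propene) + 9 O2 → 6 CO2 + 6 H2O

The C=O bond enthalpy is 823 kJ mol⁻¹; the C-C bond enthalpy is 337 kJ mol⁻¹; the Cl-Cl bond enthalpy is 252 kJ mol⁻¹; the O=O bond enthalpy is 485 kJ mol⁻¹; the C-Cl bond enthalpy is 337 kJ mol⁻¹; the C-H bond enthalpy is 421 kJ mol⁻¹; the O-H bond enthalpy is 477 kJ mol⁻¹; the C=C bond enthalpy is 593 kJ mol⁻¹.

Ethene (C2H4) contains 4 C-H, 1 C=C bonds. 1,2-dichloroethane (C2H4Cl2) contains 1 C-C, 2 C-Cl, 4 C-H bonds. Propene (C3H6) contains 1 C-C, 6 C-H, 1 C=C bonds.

Reaction A:
  Bonds broken (reactants):
    C-H: 4 × 421 = 1684
    C=C: 1 × 593 = 593
    Cl-Cl: 1 × 252 = 252
    Σ(broken) = 2529 kJ
  Bonds formed (products):
    C-C: 1 × 337 = 337
    C-Cl: 2 × 337 = 674
    C-H: 4 × 421 = 1684
    Σ(formed) = 2695 kJ
  ΔH_A = 2529 − 2695 = −166 kJ
Reaction B:
  Bonds broken (reactants):
    C-C: 2 × 337 = 674
    C-H: 12 × 421 = 5052
    C=C: 2 × 593 = 1186
    O=O: 9 × 485 = 4365
    Σ(broken) = 11277 kJ
  Bonds formed (products):
    C=O: 12 × 823 = 9876
    O-H: 12 × 477 = 5724
    Σ(formed) = 15600 kJ
  ΔH_B = 11277 − 15600 = −4323 kJ
ΔH_A − ΔH_B = +4157 kJ, so reaction B has the more negative ΔH; |ΔH_A − ΔH_B| = 4157 kJ.

Reaction B, by 4157 kJ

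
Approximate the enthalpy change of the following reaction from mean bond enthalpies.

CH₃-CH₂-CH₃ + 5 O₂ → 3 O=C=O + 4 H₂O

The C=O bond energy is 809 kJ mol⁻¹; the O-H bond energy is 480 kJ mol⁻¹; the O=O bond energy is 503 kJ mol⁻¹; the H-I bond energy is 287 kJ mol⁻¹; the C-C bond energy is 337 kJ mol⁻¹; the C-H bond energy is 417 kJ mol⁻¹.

ΔH ≈ −2169 kJ

Bonds broken (reactants):
  C-C: 2 × 337 = 674
  C-H: 8 × 417 = 3336
  O=O: 5 × 503 = 2515
  Σ(broken) = 6525 kJ
Bonds formed (products):
  C=O: 6 × 809 = 4854
  O-H: 8 × 480 = 3840
  Σ(formed) = 8694 kJ
ΔH = Σ(broken) − Σ(formed) = 6525 − 8694 = −2169 kJ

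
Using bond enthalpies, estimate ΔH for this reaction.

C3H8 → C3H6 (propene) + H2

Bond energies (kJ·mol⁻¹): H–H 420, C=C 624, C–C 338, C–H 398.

Bonds broken (reactants):
  C–C: 2 × 338 = 676
  C–H: 8 × 398 = 3184
  Σ(broken) = 3860 kJ
Bonds formed (products):
  C–C: 1 × 338 = 338
  C–H: 6 × 398 = 2388
  C=C: 1 × 624 = 624
  H–H: 1 × 420 = 420
  Σ(formed) = 3770 kJ
ΔH = Σ(broken) − Σ(formed) = 3860 − 3770 = +90 kJ

ΔH ≈ +90 kJ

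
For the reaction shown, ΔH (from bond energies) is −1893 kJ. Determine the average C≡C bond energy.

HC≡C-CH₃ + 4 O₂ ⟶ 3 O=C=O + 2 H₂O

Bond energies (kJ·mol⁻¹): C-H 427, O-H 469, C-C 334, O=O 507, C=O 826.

D(C≡C) ≈ 869 kJ/mol

Let D be the C≡C bond energy.
Σ(broken) = 1×D + 1×334 + 4×427 + 4×507 = 4070 + D
Σ(formed) = 6×826 + 4×469 = 6832
ΔH = Σ(broken) − Σ(formed) = (4070 + D) − (6832) = −2762 + D
Setting this equal to −1893 kJ gives D = 869 kJ/mol.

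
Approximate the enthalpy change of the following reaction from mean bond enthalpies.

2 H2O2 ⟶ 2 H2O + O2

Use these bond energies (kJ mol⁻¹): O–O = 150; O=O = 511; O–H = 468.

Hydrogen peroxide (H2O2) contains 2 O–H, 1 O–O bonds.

ΔH ≈ −211 kJ

Bonds broken (reactants):
  O–H: 4 × 468 = 1872
  O–O: 2 × 150 = 300
  Σ(broken) = 2172 kJ
Bonds formed (products):
  O–H: 4 × 468 = 1872
  O=O: 1 × 511 = 511
  Σ(formed) = 2383 kJ
ΔH = Σ(broken) − Σ(formed) = 2172 − 2383 = −211 kJ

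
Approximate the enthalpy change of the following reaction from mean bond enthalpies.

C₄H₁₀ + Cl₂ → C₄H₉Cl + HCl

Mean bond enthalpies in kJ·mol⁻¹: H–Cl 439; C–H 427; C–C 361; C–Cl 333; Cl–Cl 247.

Bonds broken (reactants):
  C–C: 3 × 361 = 1083
  C–H: 10 × 427 = 4270
  Cl–Cl: 1 × 247 = 247
  Σ(broken) = 5600 kJ
Bonds formed (products):
  C–C: 3 × 361 = 1083
  C–Cl: 1 × 333 = 333
  C–H: 9 × 427 = 3843
  H–Cl: 1 × 439 = 439
  Σ(formed) = 5698 kJ
ΔH = Σ(broken) − Σ(formed) = 5600 − 5698 = −98 kJ

ΔH ≈ −98 kJ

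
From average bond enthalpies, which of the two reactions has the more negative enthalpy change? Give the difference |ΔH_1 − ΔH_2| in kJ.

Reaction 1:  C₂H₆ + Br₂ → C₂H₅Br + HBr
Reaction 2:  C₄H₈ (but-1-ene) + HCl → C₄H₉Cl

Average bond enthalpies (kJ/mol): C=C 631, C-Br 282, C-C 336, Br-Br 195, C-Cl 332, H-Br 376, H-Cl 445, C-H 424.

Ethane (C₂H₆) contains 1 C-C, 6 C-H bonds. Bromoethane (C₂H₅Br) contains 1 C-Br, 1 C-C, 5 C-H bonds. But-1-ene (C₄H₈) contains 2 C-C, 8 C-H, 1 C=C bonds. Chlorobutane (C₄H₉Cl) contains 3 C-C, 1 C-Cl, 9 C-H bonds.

Reaction 1:
  Bonds broken (reactants):
    Br-Br: 1 × 195 = 195
    C-C: 1 × 336 = 336
    C-H: 6 × 424 = 2544
    Σ(broken) = 3075 kJ
  Bonds formed (products):
    C-Br: 1 × 282 = 282
    C-C: 1 × 336 = 336
    C-H: 5 × 424 = 2120
    H-Br: 1 × 376 = 376
    Σ(formed) = 3114 kJ
  ΔH_1 = 3075 − 3114 = −39 kJ
Reaction 2:
  Bonds broken (reactants):
    C-C: 2 × 336 = 672
    C-H: 8 × 424 = 3392
    C=C: 1 × 631 = 631
    H-Cl: 1 × 445 = 445
    Σ(broken) = 5140 kJ
  Bonds formed (products):
    C-C: 3 × 336 = 1008
    C-Cl: 1 × 332 = 332
    C-H: 9 × 424 = 3816
    Σ(formed) = 5156 kJ
  ΔH_2 = 5140 − 5156 = −16 kJ
ΔH_1 − ΔH_2 = −23 kJ, so reaction 1 has the more negative ΔH; |ΔH_1 − ΔH_2| = 23 kJ.

Reaction 1, by 23 kJ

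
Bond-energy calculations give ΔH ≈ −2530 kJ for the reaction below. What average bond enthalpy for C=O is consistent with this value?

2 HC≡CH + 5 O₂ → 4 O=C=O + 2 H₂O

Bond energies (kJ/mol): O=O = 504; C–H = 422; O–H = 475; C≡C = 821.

Let D be the C=O bond energy.
Σ(broken) = 2×821 + 4×422 + 5×504 = 5850
Σ(formed) = 8×D + 4×475 = 1900 + 8D
ΔH = Σ(broken) − Σ(formed) = (5850) − (1900 + 8D) = +3950 − 8D
Setting this equal to −2530 kJ gives 8D = 6480, so D = 810 kJ/mol.

D(C=O) ≈ 810 kJ/mol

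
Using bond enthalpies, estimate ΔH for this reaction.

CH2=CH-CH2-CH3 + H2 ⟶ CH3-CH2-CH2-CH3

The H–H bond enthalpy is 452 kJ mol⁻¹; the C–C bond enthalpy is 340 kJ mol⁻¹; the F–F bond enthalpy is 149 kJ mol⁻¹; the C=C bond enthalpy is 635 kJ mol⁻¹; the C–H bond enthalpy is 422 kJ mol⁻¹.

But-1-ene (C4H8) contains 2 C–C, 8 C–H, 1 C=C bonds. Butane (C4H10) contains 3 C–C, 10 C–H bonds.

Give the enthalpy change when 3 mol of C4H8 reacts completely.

Bonds broken (reactants):
  C–C: 2 × 340 = 680
  C–H: 8 × 422 = 3376
  C=C: 1 × 635 = 635
  H–H: 1 × 452 = 452
  Σ(broken) = 5143 kJ
Bonds formed (products):
  C–C: 3 × 340 = 1020
  C–H: 10 × 422 = 4220
  Σ(formed) = 5240 kJ
ΔH = Σ(broken) − Σ(formed) = 5143 − 5240 = −97 kJ
For 3× the reaction as written: 3 × (−97) = −291 kJ

ΔH = −291 kJ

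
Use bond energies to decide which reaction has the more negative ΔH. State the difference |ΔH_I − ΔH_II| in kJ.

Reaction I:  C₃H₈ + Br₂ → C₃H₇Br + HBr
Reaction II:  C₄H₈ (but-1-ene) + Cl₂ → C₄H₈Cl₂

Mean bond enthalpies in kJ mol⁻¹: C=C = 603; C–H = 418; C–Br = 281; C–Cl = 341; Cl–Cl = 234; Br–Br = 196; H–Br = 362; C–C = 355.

Reaction II, by 171 kJ

Reaction I:
  Bonds broken (reactants):
    Br–Br: 1 × 196 = 196
    C–C: 2 × 355 = 710
    C–H: 8 × 418 = 3344
    Σ(broken) = 4250 kJ
  Bonds formed (products):
    C–Br: 1 × 281 = 281
    C–C: 2 × 355 = 710
    C–H: 7 × 418 = 2926
    H–Br: 1 × 362 = 362
    Σ(formed) = 4279 kJ
  ΔH_I = 4250 − 4279 = −29 kJ
Reaction II:
  Bonds broken (reactants):
    C–C: 2 × 355 = 710
    C–H: 8 × 418 = 3344
    C=C: 1 × 603 = 603
    Cl–Cl: 1 × 234 = 234
    Σ(broken) = 4891 kJ
  Bonds formed (products):
    C–C: 3 × 355 = 1065
    C–Cl: 2 × 341 = 682
    C–H: 8 × 418 = 3344
    Σ(formed) = 5091 kJ
  ΔH_II = 4891 − 5091 = −200 kJ
ΔH_I − ΔH_II = +171 kJ, so reaction II has the more negative ΔH; |ΔH_I − ΔH_II| = 171 kJ.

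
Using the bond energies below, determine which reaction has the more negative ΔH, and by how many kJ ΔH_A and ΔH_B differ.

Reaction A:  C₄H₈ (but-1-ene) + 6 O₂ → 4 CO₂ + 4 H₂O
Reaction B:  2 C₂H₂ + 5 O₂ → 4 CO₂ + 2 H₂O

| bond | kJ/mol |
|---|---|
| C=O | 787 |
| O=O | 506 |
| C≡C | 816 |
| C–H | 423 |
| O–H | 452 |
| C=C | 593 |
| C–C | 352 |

Reaction B, by 55 kJ

Reaction A:
  Bonds broken (reactants):
    C–C: 2 × 352 = 704
    C–H: 8 × 423 = 3384
    C=C: 1 × 593 = 593
    O=O: 6 × 506 = 3036
    Σ(broken) = 7717 kJ
  Bonds formed (products):
    C=O: 8 × 787 = 6296
    O–H: 8 × 452 = 3616
    Σ(formed) = 9912 kJ
  ΔH_A = 7717 − 9912 = −2195 kJ
Reaction B:
  Bonds broken (reactants):
    C≡C: 2 × 816 = 1632
    C–H: 4 × 423 = 1692
    O=O: 5 × 506 = 2530
    Σ(broken) = 5854 kJ
  Bonds formed (products):
    C=O: 8 × 787 = 6296
    O–H: 4 × 452 = 1808
    Σ(formed) = 8104 kJ
  ΔH_B = 5854 − 8104 = −2250 kJ
ΔH_A − ΔH_B = +55 kJ, so reaction B has the more negative ΔH; |ΔH_A − ΔH_B| = 55 kJ.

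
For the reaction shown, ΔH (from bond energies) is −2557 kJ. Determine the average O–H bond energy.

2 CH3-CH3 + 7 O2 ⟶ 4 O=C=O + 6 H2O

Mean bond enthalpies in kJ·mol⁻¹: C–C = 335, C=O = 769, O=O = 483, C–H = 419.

D(O–H) ≈ 457 kJ/mol

Let D be the O–H bond energy.
Σ(broken) = 2×335 + 12×419 + 7×483 = 9079
Σ(formed) = 8×769 + 12×D = 6152 + 12D
ΔH = Σ(broken) − Σ(formed) = (9079) − (6152 + 12D) = +2927 − 12D
Setting this equal to −2557 kJ gives 12D = 5484, so D = 457 kJ/mol.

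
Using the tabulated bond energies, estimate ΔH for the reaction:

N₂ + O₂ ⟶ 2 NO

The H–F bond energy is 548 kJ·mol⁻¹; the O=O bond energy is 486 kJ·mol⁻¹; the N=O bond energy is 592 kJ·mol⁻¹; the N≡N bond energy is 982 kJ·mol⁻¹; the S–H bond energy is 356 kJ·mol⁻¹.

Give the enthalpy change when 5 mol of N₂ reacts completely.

ΔH = +1420 kJ

Bonds broken (reactants):
  N≡N: 1 × 982 = 982
  O=O: 1 × 486 = 486
  Σ(broken) = 1468 kJ
Bonds formed (products):
  N=O: 2 × 592 = 1184
  Σ(formed) = 1184 kJ
ΔH = Σ(broken) − Σ(formed) = 1468 − 1184 = +284 kJ
For 5× the reaction as written: 5 × (+284) = +1420 kJ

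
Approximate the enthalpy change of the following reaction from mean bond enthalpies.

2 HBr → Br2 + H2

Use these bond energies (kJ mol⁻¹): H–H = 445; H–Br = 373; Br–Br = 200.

Bonds broken (reactants):
  H–Br: 2 × 373 = 746
  Σ(broken) = 746 kJ
Bonds formed (products):
  Br–Br: 1 × 200 = 200
  H–H: 1 × 445 = 445
  Σ(formed) = 645 kJ
ΔH = Σ(broken) − Σ(formed) = 746 − 645 = +101 kJ

ΔH ≈ +101 kJ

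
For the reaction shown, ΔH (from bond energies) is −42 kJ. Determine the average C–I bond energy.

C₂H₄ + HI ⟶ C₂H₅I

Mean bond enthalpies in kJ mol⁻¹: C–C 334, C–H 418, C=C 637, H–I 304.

D(C–I) ≈ 231 kJ/mol

Let D be the C–I bond energy.
Σ(broken) = 4×418 + 1×637 + 1×304 = 2613
Σ(formed) = 1×334 + 5×418 + 1×D = 2424 + D
ΔH = Σ(broken) − Σ(formed) = (2613) − (2424 + D) = +189 − D
Setting this equal to −42 kJ gives D = 231 kJ/mol.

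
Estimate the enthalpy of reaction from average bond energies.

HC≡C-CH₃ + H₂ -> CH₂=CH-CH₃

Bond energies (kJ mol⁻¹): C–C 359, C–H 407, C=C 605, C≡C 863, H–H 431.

Bonds broken (reactants):
  C≡C: 1 × 863 = 863
  C–C: 1 × 359 = 359
  C–H: 4 × 407 = 1628
  H–H: 1 × 431 = 431
  Σ(broken) = 3281 kJ
Bonds formed (products):
  C–C: 1 × 359 = 359
  C–H: 6 × 407 = 2442
  C=C: 1 × 605 = 605
  Σ(formed) = 3406 kJ
ΔH = Σ(broken) − Σ(formed) = 3281 − 3406 = −125 kJ

ΔH ≈ −125 kJ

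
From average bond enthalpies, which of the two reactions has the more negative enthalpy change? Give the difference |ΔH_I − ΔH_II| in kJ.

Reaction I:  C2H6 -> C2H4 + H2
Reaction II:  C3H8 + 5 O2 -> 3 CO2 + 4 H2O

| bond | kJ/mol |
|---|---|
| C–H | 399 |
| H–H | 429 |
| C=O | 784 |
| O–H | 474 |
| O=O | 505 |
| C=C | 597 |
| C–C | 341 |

Reaction II, by 2210 kJ

Reaction I:
  Bonds broken (reactants):
    C–C: 1 × 341 = 341
    C–H: 6 × 399 = 2394
    Σ(broken) = 2735 kJ
  Bonds formed (products):
    C–H: 4 × 399 = 1596
    C=C: 1 × 597 = 597
    H–H: 1 × 429 = 429
    Σ(formed) = 2622 kJ
  ΔH_I = 2735 − 2622 = +113 kJ
Reaction II:
  Bonds broken (reactants):
    C–C: 2 × 341 = 682
    C–H: 8 × 399 = 3192
    O=O: 5 × 505 = 2525
    Σ(broken) = 6399 kJ
  Bonds formed (products):
    C=O: 6 × 784 = 4704
    O–H: 8 × 474 = 3792
    Σ(formed) = 8496 kJ
  ΔH_II = 6399 − 8496 = −2097 kJ
ΔH_I − ΔH_II = +2210 kJ, so reaction II has the more negative ΔH; |ΔH_I − ΔH_II| = 2210 kJ.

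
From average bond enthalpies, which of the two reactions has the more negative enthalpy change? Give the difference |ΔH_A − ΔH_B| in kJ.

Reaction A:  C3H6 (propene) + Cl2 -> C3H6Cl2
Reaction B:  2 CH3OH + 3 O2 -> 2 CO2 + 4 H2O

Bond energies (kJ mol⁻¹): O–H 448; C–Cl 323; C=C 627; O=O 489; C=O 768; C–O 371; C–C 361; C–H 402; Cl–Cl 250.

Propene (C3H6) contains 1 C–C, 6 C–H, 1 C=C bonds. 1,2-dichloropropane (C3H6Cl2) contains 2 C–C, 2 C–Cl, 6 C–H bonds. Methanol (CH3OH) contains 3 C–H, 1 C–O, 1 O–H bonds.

Reaction B, by 1009 kJ

Reaction A:
  Bonds broken (reactants):
    C–C: 1 × 361 = 361
    C–H: 6 × 402 = 2412
    C=C: 1 × 627 = 627
    Cl–Cl: 1 × 250 = 250
    Σ(broken) = 3650 kJ
  Bonds formed (products):
    C–C: 2 × 361 = 722
    C–Cl: 2 × 323 = 646
    C–H: 6 × 402 = 2412
    Σ(formed) = 3780 kJ
  ΔH_A = 3650 − 3780 = −130 kJ
Reaction B:
  Bonds broken (reactants):
    C–H: 6 × 402 = 2412
    C–O: 2 × 371 = 742
    O–H: 2 × 448 = 896
    O=O: 3 × 489 = 1467
    Σ(broken) = 5517 kJ
  Bonds formed (products):
    C=O: 4 × 768 = 3072
    O–H: 8 × 448 = 3584
    Σ(formed) = 6656 kJ
  ΔH_B = 5517 − 6656 = −1139 kJ
ΔH_A − ΔH_B = +1009 kJ, so reaction B has the more negative ΔH; |ΔH_A − ΔH_B| = 1009 kJ.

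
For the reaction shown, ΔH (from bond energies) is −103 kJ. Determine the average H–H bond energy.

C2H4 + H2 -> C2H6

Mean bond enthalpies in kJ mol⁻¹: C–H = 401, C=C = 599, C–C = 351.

Let D be the H–H bond energy.
Σ(broken) = 4×401 + 1×599 + 1×D = 2203 + D
Σ(formed) = 1×351 + 6×401 = 2757
ΔH = Σ(broken) − Σ(formed) = (2203 + D) − (2757) = −554 + D
Setting this equal to −103 kJ gives D = 451 kJ/mol.

D(H–H) ≈ 451 kJ/mol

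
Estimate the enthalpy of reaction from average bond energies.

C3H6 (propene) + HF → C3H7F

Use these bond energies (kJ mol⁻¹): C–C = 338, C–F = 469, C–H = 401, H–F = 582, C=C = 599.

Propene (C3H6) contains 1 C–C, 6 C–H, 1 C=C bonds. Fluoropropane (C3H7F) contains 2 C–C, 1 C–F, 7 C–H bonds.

Bonds broken (reactants):
  C–C: 1 × 338 = 338
  C–H: 6 × 401 = 2406
  C=C: 1 × 599 = 599
  H–F: 1 × 582 = 582
  Σ(broken) = 3925 kJ
Bonds formed (products):
  C–C: 2 × 338 = 676
  C–F: 1 × 469 = 469
  C–H: 7 × 401 = 2807
  Σ(formed) = 3952 kJ
ΔH = Σ(broken) − Σ(formed) = 3925 − 3952 = −27 kJ

ΔH ≈ −27 kJ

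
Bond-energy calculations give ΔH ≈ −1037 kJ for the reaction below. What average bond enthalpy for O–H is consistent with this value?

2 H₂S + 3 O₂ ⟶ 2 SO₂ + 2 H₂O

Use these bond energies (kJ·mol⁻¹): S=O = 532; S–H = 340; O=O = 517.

Let D be the O–H bond energy.
Σ(broken) = 3×517 + 4×340 = 2911
Σ(formed) = 4×D + 4×532 = 2128 + 4D
ΔH = Σ(broken) − Σ(formed) = (2911) − (2128 + 4D) = +783 − 4D
Setting this equal to −1037 kJ gives 4D = 1820, so D = 455 kJ/mol.

D(O–H) ≈ 455 kJ/mol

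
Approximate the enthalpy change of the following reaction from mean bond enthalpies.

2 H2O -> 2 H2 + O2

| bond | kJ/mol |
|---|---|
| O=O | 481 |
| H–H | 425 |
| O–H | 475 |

ΔH ≈ +569 kJ

Bonds broken (reactants):
  O–H: 4 × 475 = 1900
  Σ(broken) = 1900 kJ
Bonds formed (products):
  H–H: 2 × 425 = 850
  O=O: 1 × 481 = 481
  Σ(formed) = 1331 kJ
ΔH = Σ(broken) − Σ(formed) = 1900 − 1331 = +569 kJ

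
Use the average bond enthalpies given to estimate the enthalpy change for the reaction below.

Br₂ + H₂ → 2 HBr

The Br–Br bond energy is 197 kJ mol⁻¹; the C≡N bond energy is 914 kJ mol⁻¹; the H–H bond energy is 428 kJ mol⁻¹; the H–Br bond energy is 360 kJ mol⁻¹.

ΔH ≈ −95 kJ

Bonds broken (reactants):
  Br–Br: 1 × 197 = 197
  H–H: 1 × 428 = 428
  Σ(broken) = 625 kJ
Bonds formed (products):
  H–Br: 2 × 360 = 720
  Σ(formed) = 720 kJ
ΔH = Σ(broken) − Σ(formed) = 625 − 720 = −95 kJ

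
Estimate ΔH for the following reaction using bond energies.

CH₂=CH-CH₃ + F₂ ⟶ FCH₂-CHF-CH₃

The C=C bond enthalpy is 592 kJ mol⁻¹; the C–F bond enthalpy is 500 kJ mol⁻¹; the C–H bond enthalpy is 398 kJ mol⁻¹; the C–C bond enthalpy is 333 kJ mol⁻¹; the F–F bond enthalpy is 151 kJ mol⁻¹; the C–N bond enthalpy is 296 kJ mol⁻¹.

Bonds broken (reactants):
  C–C: 1 × 333 = 333
  C–H: 6 × 398 = 2388
  C=C: 1 × 592 = 592
  F–F: 1 × 151 = 151
  Σ(broken) = 3464 kJ
Bonds formed (products):
  C–C: 2 × 333 = 666
  C–F: 2 × 500 = 1000
  C–H: 6 × 398 = 2388
  Σ(formed) = 4054 kJ
ΔH = Σ(broken) − Σ(formed) = 3464 − 4054 = −590 kJ

ΔH ≈ −590 kJ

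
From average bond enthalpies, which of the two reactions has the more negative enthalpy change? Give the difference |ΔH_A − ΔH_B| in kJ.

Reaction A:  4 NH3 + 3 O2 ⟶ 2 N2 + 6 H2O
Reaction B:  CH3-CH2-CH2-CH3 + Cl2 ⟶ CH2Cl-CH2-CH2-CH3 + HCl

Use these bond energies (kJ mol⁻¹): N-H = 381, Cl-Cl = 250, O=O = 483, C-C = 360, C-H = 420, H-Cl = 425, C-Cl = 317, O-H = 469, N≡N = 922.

Reaction A:
  Bonds broken (reactants):
    N-H: 12 × 381 = 4572
    O=O: 3 × 483 = 1449
    Σ(broken) = 6021 kJ
  Bonds formed (products):
    N≡N: 2 × 922 = 1844
    O-H: 12 × 469 = 5628
    Σ(formed) = 7472 kJ
  ΔH_A = 6021 − 7472 = −1451 kJ
Reaction B:
  Bonds broken (reactants):
    C-C: 3 × 360 = 1080
    C-H: 10 × 420 = 4200
    Cl-Cl: 1 × 250 = 250
    Σ(broken) = 5530 kJ
  Bonds formed (products):
    C-C: 3 × 360 = 1080
    C-Cl: 1 × 317 = 317
    C-H: 9 × 420 = 3780
    H-Cl: 1 × 425 = 425
    Σ(formed) = 5602 kJ
  ΔH_B = 5530 − 5602 = −72 kJ
ΔH_A − ΔH_B = −1379 kJ, so reaction A has the more negative ΔH; |ΔH_A − ΔH_B| = 1379 kJ.

Reaction A, by 1379 kJ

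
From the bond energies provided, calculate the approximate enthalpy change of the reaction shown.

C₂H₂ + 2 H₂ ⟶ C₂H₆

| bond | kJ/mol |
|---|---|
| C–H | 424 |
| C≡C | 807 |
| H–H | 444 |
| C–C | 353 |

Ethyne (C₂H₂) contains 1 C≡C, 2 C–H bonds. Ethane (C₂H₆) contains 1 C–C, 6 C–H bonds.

Bonds broken (reactants):
  C≡C: 1 × 807 = 807
  C–H: 2 × 424 = 848
  H–H: 2 × 444 = 888
  Σ(broken) = 2543 kJ
Bonds formed (products):
  C–C: 1 × 353 = 353
  C–H: 6 × 424 = 2544
  Σ(formed) = 2897 kJ
ΔH = Σ(broken) − Σ(formed) = 2543 − 2897 = −354 kJ

ΔH ≈ −354 kJ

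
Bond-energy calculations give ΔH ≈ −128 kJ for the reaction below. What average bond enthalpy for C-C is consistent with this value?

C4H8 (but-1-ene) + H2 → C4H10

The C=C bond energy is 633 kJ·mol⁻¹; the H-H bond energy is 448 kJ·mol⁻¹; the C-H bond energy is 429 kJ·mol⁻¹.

Let D be the C-C bond energy.
Σ(broken) = 2×D + 8×429 + 1×633 + 1×448 = 4513 + 2D
Σ(formed) = 3×D + 10×429 = 4290 + 3D
ΔH = Σ(broken) − Σ(formed) = (4513 + 2D) − (4290 + 3D) = +223 − D
Setting this equal to −128 kJ gives D = 351 kJ/mol.

D(C-C) ≈ 351 kJ/mol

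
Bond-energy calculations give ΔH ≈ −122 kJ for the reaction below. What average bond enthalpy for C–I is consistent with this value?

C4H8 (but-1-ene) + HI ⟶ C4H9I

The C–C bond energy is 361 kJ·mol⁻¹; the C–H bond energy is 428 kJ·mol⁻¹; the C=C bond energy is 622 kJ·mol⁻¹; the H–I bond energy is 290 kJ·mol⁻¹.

D(C–I) ≈ 245 kJ/mol

Let D be the C–I bond energy.
Σ(broken) = 2×361 + 8×428 + 1×622 + 1×290 = 5058
Σ(formed) = 3×361 + 9×428 + 1×D = 4935 + D
ΔH = Σ(broken) − Σ(formed) = (5058) − (4935 + D) = +123 − D
Setting this equal to −122 kJ gives D = 245 kJ/mol.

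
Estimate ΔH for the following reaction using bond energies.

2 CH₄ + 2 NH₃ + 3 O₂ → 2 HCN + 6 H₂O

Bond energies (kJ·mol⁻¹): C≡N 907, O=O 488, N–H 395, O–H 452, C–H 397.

ΔH ≈ −1022 kJ

Bonds broken (reactants):
  C–H: 8 × 397 = 3176
  N–H: 6 × 395 = 2370
  O=O: 3 × 488 = 1464
  Σ(broken) = 7010 kJ
Bonds formed (products):
  C≡N: 2 × 907 = 1814
  C–H: 2 × 397 = 794
  O–H: 12 × 452 = 5424
  Σ(formed) = 8032 kJ
ΔH = Σ(broken) − Σ(formed) = 7010 − 8032 = −1022 kJ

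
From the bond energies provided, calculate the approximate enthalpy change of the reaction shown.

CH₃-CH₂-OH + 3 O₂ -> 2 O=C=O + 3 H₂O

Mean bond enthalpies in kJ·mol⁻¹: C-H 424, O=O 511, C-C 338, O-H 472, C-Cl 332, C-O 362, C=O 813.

ΔH ≈ −1259 kJ

Bonds broken (reactants):
  C-C: 1 × 338 = 338
  C-H: 5 × 424 = 2120
  C-O: 1 × 362 = 362
  O-H: 1 × 472 = 472
  O=O: 3 × 511 = 1533
  Σ(broken) = 4825 kJ
Bonds formed (products):
  C=O: 4 × 813 = 3252
  O-H: 6 × 472 = 2832
  Σ(formed) = 6084 kJ
ΔH = Σ(broken) − Σ(formed) = 4825 − 6084 = −1259 kJ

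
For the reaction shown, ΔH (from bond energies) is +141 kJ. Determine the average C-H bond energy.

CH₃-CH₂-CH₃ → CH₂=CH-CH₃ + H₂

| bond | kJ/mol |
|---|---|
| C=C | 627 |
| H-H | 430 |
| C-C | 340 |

D(C-H) ≈ 429 kJ/mol

Let D be the C-H bond energy.
Σ(broken) = 2×340 + 8×D = 680 + 8D
Σ(formed) = 1×340 + 6×D + 1×627 + 1×430 = 1397 + 6D
ΔH = Σ(broken) − Σ(formed) = (680 + 8D) − (1397 + 6D) = −717 + 2D
Setting this equal to +141 kJ gives 2D = 858, so D = 429 kJ/mol.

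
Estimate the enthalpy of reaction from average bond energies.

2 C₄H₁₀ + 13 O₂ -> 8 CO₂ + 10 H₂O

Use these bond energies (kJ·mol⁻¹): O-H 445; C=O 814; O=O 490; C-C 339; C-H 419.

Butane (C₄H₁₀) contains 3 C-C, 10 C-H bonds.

Bonds broken (reactants):
  C-C: 6 × 339 = 2034
  C-H: 20 × 419 = 8380
  O=O: 13 × 490 = 6370
  Σ(broken) = 16784 kJ
Bonds formed (products):
  C=O: 16 × 814 = 13024
  O-H: 20 × 445 = 8900
  Σ(formed) = 21924 kJ
ΔH = Σ(broken) − Σ(formed) = 16784 − 21924 = −5140 kJ

ΔH ≈ −5140 kJ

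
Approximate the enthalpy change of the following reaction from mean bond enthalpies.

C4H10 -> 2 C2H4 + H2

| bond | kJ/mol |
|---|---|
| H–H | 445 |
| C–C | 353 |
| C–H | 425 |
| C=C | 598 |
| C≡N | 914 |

Bonds broken (reactants):
  C–C: 3 × 353 = 1059
  C–H: 10 × 425 = 4250
  Σ(broken) = 5309 kJ
Bonds formed (products):
  C–H: 8 × 425 = 3400
  C=C: 2 × 598 = 1196
  H–H: 1 × 445 = 445
  Σ(formed) = 5041 kJ
ΔH = Σ(broken) − Σ(formed) = 5309 − 5041 = +268 kJ

ΔH ≈ +268 kJ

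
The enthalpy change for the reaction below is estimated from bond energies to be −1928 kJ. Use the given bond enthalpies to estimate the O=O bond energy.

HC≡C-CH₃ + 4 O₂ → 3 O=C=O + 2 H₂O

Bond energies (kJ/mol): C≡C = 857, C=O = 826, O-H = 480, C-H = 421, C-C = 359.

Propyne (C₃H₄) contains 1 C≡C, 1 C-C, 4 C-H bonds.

Let D be the O=O bond energy.
Σ(broken) = 1×857 + 1×359 + 4×421 + 4×D = 2900 + 4D
Σ(formed) = 6×826 + 4×480 = 6876
ΔH = Σ(broken) − Σ(formed) = (2900 + 4D) − (6876) = −3976 + 4D
Setting this equal to −1928 kJ gives 4D = 2048, so D = 512 kJ/mol.

D(O=O) ≈ 512 kJ/mol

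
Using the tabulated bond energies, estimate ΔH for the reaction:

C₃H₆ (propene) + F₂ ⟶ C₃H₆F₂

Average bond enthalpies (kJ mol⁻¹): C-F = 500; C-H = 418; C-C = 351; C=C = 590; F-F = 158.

Bonds broken (reactants):
  C-C: 1 × 351 = 351
  C-H: 6 × 418 = 2508
  C=C: 1 × 590 = 590
  F-F: 1 × 158 = 158
  Σ(broken) = 3607 kJ
Bonds formed (products):
  C-C: 2 × 351 = 702
  C-F: 2 × 500 = 1000
  C-H: 6 × 418 = 2508
  Σ(formed) = 4210 kJ
ΔH = Σ(broken) − Σ(formed) = 3607 − 4210 = −603 kJ

ΔH ≈ −603 kJ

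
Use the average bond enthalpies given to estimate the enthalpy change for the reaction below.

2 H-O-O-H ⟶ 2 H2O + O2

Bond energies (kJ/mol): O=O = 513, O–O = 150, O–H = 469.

ΔH ≈ −213 kJ

Bonds broken (reactants):
  O–H: 4 × 469 = 1876
  O–O: 2 × 150 = 300
  Σ(broken) = 2176 kJ
Bonds formed (products):
  O–H: 4 × 469 = 1876
  O=O: 1 × 513 = 513
  Σ(formed) = 2389 kJ
ΔH = Σ(broken) − Σ(formed) = 2176 − 2389 = −213 kJ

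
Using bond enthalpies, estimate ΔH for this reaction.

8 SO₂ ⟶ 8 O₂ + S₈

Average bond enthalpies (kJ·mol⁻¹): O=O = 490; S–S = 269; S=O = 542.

ΔH ≈ +2600 kJ

Bonds broken (reactants):
  S=O: 16 × 542 = 8672
  Σ(broken) = 8672 kJ
Bonds formed (products):
  O=O: 8 × 490 = 3920
  S–S: 8 × 269 = 2152
  Σ(formed) = 6072 kJ
ΔH = Σ(broken) − Σ(formed) = 8672 − 6072 = +2600 kJ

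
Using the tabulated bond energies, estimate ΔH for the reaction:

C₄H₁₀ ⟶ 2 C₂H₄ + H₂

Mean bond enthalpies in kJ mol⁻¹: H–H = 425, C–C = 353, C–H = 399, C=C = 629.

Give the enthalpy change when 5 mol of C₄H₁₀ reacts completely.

ΔH = +870 kJ

Bonds broken (reactants):
  C–C: 3 × 353 = 1059
  C–H: 10 × 399 = 3990
  Σ(broken) = 5049 kJ
Bonds formed (products):
  C–H: 8 × 399 = 3192
  C=C: 2 × 629 = 1258
  H–H: 1 × 425 = 425
  Σ(formed) = 4875 kJ
ΔH = Σ(broken) − Σ(formed) = 5049 − 4875 = +174 kJ
For 5× the reaction as written: 5 × (+174) = +870 kJ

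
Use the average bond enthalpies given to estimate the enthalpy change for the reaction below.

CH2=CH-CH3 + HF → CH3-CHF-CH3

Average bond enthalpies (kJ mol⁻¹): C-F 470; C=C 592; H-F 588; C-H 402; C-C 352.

ΔH ≈ −44 kJ

Bonds broken (reactants):
  C-C: 1 × 352 = 352
  C-H: 6 × 402 = 2412
  C=C: 1 × 592 = 592
  H-F: 1 × 588 = 588
  Σ(broken) = 3944 kJ
Bonds formed (products):
  C-C: 2 × 352 = 704
  C-F: 1 × 470 = 470
  C-H: 7 × 402 = 2814
  Σ(formed) = 3988 kJ
ΔH = Σ(broken) − Σ(formed) = 3944 − 3988 = −44 kJ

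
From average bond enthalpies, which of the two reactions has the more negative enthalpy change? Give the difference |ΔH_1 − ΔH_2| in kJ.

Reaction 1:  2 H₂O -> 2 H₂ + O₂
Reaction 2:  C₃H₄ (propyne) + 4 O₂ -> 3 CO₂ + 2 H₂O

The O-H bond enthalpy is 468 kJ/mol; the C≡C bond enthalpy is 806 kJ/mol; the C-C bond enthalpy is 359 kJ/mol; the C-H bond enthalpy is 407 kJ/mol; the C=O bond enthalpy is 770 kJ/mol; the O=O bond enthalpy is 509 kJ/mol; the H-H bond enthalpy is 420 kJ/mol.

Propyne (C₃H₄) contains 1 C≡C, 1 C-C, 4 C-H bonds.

Reaction 2, by 2186 kJ

Reaction 1:
  Bonds broken (reactants):
    O-H: 4 × 468 = 1872
    Σ(broken) = 1872 kJ
  Bonds formed (products):
    H-H: 2 × 420 = 840
    O=O: 1 × 509 = 509
    Σ(formed) = 1349 kJ
  ΔH_1 = 1872 − 1349 = +523 kJ
Reaction 2:
  Bonds broken (reactants):
    C≡C: 1 × 806 = 806
    C-C: 1 × 359 = 359
    C-H: 4 × 407 = 1628
    O=O: 4 × 509 = 2036
    Σ(broken) = 4829 kJ
  Bonds formed (products):
    C=O: 6 × 770 = 4620
    O-H: 4 × 468 = 1872
    Σ(formed) = 6492 kJ
  ΔH_2 = 4829 − 6492 = −1663 kJ
ΔH_1 − ΔH_2 = +2186 kJ, so reaction 2 has the more negative ΔH; |ΔH_1 − ΔH_2| = 2186 kJ.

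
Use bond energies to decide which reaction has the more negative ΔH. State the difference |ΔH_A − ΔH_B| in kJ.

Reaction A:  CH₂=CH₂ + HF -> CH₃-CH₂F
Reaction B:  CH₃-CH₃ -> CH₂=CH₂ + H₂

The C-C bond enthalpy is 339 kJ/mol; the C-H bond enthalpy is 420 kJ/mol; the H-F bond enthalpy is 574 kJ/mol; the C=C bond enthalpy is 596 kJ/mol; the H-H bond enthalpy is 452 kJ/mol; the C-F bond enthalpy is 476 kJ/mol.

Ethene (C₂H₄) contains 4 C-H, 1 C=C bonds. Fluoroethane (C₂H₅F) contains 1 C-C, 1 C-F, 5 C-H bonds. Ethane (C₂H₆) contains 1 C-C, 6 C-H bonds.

Reaction A:
  Bonds broken (reactants):
    C-H: 4 × 420 = 1680
    C=C: 1 × 596 = 596
    H-F: 1 × 574 = 574
    Σ(broken) = 2850 kJ
  Bonds formed (products):
    C-C: 1 × 339 = 339
    C-F: 1 × 476 = 476
    C-H: 5 × 420 = 2100
    Σ(formed) = 2915 kJ
  ΔH_A = 2850 − 2915 = −65 kJ
Reaction B:
  Bonds broken (reactants):
    C-C: 1 × 339 = 339
    C-H: 6 × 420 = 2520
    Σ(broken) = 2859 kJ
  Bonds formed (products):
    C-H: 4 × 420 = 1680
    C=C: 1 × 596 = 596
    H-H: 1 × 452 = 452
    Σ(formed) = 2728 kJ
  ΔH_B = 2859 − 2728 = +131 kJ
ΔH_A − ΔH_B = −196 kJ, so reaction A has the more negative ΔH; |ΔH_A − ΔH_B| = 196 kJ.

Reaction A, by 196 kJ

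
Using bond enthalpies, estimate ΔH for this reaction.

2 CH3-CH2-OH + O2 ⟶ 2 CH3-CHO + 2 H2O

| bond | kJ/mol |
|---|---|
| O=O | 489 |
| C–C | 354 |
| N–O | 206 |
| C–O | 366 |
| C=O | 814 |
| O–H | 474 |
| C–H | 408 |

ΔH ≈ −539 kJ

Bonds broken (reactants):
  C–C: 2 × 354 = 708
  C–H: 10 × 408 = 4080
  C–O: 2 × 366 = 732
  O–H: 2 × 474 = 948
  O=O: 1 × 489 = 489
  Σ(broken) = 6957 kJ
Bonds formed (products):
  C–C: 2 × 354 = 708
  C–H: 8 × 408 = 3264
  C=O: 2 × 814 = 1628
  O–H: 4 × 474 = 1896
  Σ(formed) = 7496 kJ
ΔH = Σ(broken) − Σ(formed) = 6957 − 7496 = −539 kJ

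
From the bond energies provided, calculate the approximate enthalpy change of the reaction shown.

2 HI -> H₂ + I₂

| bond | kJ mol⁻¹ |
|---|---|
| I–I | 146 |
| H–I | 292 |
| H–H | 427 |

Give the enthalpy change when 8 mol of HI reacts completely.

Bonds broken (reactants):
  H–I: 2 × 292 = 584
  Σ(broken) = 584 kJ
Bonds formed (products):
  H–H: 1 × 427 = 427
  I–I: 1 × 146 = 146
  Σ(formed) = 573 kJ
ΔH = Σ(broken) − Σ(formed) = 584 − 573 = +11 kJ
For 4× the reaction as written: 4 × (+11) = +44 kJ

ΔH = +44 kJ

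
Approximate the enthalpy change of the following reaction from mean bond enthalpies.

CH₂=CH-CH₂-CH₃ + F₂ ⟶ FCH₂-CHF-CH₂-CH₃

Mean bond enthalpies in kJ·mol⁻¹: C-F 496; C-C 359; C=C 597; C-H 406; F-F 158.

ΔH ≈ −596 kJ

Bonds broken (reactants):
  C-C: 2 × 359 = 718
  C-H: 8 × 406 = 3248
  C=C: 1 × 597 = 597
  F-F: 1 × 158 = 158
  Σ(broken) = 4721 kJ
Bonds formed (products):
  C-C: 3 × 359 = 1077
  C-F: 2 × 496 = 992
  C-H: 8 × 406 = 3248
  Σ(formed) = 5317 kJ
ΔH = Σ(broken) − Σ(formed) = 4721 − 5317 = −596 kJ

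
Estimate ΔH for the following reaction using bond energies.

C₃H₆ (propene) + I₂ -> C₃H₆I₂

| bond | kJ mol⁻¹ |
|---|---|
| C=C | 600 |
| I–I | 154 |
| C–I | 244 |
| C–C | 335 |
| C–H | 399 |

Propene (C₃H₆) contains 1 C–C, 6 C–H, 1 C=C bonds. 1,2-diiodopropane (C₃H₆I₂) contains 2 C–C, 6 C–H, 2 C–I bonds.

ΔH ≈ −69 kJ

Bonds broken (reactants):
  C–C: 1 × 335 = 335
  C–H: 6 × 399 = 2394
  C=C: 1 × 600 = 600
  I–I: 1 × 154 = 154
  Σ(broken) = 3483 kJ
Bonds formed (products):
  C–C: 2 × 335 = 670
  C–H: 6 × 399 = 2394
  C–I: 2 × 244 = 488
  Σ(formed) = 3552 kJ
ΔH = Σ(broken) − Σ(formed) = 3483 − 3552 = −69 kJ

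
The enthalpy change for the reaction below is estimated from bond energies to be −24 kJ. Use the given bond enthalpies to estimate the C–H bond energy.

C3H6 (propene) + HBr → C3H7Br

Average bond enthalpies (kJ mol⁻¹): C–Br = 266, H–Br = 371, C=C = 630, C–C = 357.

Let D be the C–H bond energy.
Σ(broken) = 1×357 + 6×D + 1×630 + 1×371 = 1358 + 6D
Σ(formed) = 1×266 + 2×357 + 7×D = 980 + 7D
ΔH = Σ(broken) − Σ(formed) = (1358 + 6D) − (980 + 7D) = +378 − D
Setting this equal to −24 kJ gives D = 402 kJ/mol.

D(C–H) ≈ 402 kJ/mol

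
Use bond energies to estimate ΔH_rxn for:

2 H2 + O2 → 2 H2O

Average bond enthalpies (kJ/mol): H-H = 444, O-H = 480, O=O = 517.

ΔH ≈ −515 kJ

Bonds broken (reactants):
  H-H: 2 × 444 = 888
  O=O: 1 × 517 = 517
  Σ(broken) = 1405 kJ
Bonds formed (products):
  O-H: 4 × 480 = 1920
  Σ(formed) = 1920 kJ
ΔH = Σ(broken) − Σ(formed) = 1405 − 1920 = −515 kJ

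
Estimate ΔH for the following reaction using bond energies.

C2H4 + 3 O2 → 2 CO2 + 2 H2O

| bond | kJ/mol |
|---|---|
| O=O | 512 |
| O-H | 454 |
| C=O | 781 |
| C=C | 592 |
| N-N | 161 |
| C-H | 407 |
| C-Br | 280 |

Bonds broken (reactants):
  C-H: 4 × 407 = 1628
  C=C: 1 × 592 = 592
  O=O: 3 × 512 = 1536
  Σ(broken) = 3756 kJ
Bonds formed (products):
  C=O: 4 × 781 = 3124
  O-H: 4 × 454 = 1816
  Σ(formed) = 4940 kJ
ΔH = Σ(broken) − Σ(formed) = 3756 − 4940 = −1184 kJ

ΔH ≈ −1184 kJ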